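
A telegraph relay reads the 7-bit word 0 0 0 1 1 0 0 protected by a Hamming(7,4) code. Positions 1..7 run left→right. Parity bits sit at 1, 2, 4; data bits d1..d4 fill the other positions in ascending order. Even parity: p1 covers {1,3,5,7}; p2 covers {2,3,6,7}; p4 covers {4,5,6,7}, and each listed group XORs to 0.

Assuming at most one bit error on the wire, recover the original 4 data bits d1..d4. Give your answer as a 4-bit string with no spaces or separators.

s1 (pos 1,3,5,7): 0⊕0⊕1⊕0 = 1
s2 (pos 2,3,6,7): 0⊕0⊕0⊕0 = 0
s4 (pos 4,5,6,7): 1⊕1⊕0⊕0 = 0
Syndrome s4…s1 = 001 → error at position 1.
Flip position 1: 0001100 → 1001100
Read data bits from positions 3,5,6,7: 0100

0100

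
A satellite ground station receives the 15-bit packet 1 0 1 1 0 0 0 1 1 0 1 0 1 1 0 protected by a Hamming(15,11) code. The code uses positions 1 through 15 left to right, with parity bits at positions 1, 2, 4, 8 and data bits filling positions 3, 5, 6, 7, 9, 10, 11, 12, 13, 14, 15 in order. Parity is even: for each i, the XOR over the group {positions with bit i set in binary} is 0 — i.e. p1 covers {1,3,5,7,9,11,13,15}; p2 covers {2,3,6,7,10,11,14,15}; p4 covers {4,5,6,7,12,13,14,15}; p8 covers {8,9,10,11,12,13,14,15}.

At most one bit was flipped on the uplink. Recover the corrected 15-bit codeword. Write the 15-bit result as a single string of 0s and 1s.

s1 (pos 1,3,5,7,9,11,13,15): 1⊕1⊕0⊕0⊕1⊕1⊕1⊕0 = 1
s2 (pos 2,3,6,7,10,11,14,15): 0⊕1⊕0⊕0⊕0⊕1⊕1⊕0 = 1
s4 (pos 4,5,6,7,12,13,14,15): 1⊕0⊕0⊕0⊕0⊕1⊕1⊕0 = 1
s8 (pos 8,9,10,11,12,13,14,15): 1⊕1⊕0⊕1⊕0⊕1⊕1⊕0 = 1
Syndrome s8…s1 = 1111 → error at position 15.
Flip position 15: 101100011010110 → 101100011010111

101100011010111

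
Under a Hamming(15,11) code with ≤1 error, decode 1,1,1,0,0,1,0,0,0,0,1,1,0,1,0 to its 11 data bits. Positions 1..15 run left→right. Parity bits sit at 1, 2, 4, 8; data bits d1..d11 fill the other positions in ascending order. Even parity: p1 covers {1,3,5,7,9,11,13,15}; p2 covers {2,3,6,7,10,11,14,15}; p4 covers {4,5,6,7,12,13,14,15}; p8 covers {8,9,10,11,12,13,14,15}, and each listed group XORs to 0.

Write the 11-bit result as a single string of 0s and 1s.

s1 (pos 1,3,5,7,9,11,13,15): 1⊕1⊕0⊕0⊕0⊕1⊕0⊕0 = 1
s2 (pos 2,3,6,7,10,11,14,15): 1⊕1⊕1⊕0⊕0⊕1⊕1⊕0 = 1
s4 (pos 4,5,6,7,12,13,14,15): 0⊕0⊕1⊕0⊕1⊕0⊕1⊕0 = 1
s8 (pos 8,9,10,11,12,13,14,15): 0⊕0⊕0⊕1⊕1⊕0⊕1⊕0 = 1
Syndrome s8…s1 = 1111 → error at position 15.
Flip position 15: 111001000011010 → 111001000011011
Read data bits from positions 3,5,6,7,9,10,11,12,13,14,15: 10100011011

10100011011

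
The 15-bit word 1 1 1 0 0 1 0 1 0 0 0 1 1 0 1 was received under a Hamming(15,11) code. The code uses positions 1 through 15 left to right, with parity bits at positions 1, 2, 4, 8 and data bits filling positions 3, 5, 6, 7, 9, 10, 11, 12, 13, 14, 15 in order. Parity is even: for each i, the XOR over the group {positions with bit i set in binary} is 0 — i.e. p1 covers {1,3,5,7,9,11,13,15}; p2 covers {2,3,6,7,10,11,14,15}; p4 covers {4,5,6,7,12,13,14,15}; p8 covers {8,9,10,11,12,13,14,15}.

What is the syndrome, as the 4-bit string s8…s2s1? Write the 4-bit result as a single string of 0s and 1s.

s1 (pos 1,3,5,7,9,11,13,15): 1⊕1⊕0⊕0⊕0⊕0⊕1⊕1 = 0
s2 (pos 2,3,6,7,10,11,14,15): 1⊕1⊕1⊕0⊕0⊕0⊕0⊕1 = 0
s4 (pos 4,5,6,7,12,13,14,15): 0⊕0⊕1⊕0⊕1⊕1⊕0⊕1 = 0
s8 (pos 8,9,10,11,12,13,14,15): 1⊕0⊕0⊕0⊕1⊕1⊕0⊕1 = 0
Syndrome s8…s1 = 0000 → no error.

0000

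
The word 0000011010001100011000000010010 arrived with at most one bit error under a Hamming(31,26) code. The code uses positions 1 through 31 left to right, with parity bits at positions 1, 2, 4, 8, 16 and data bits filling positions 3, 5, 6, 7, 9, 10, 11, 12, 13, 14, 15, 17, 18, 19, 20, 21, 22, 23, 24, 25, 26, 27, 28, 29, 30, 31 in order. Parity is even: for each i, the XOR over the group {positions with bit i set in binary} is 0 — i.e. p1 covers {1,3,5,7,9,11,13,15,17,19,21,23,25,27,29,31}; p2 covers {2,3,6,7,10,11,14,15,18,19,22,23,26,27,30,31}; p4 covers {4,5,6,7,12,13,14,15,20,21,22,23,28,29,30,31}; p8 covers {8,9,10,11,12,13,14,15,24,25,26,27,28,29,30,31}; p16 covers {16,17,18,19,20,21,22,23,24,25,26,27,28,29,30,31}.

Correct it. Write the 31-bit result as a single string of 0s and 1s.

s1 (pos 1,3,5,7,9,11,13,15,17,19,21,23,25,27,29,31): 0⊕0⊕0⊕1⊕1⊕0⊕1⊕0⊕0⊕1⊕0⊕0⊕0⊕1⊕0⊕0 = 1
s2 (pos 2,3,6,7,10,11,14,15,18,19,22,23,26,27,30,31): 0⊕0⊕1⊕1⊕0⊕0⊕1⊕0⊕1⊕1⊕0⊕0⊕0⊕1⊕1⊕0 = 1
s4 (pos 4,5,6,7,12,13,14,15,20,21,22,23,28,29,30,31): 0⊕0⊕1⊕1⊕0⊕1⊕1⊕0⊕0⊕0⊕0⊕0⊕0⊕0⊕1⊕0 = 1
s8 (pos 8,9,10,11,12,13,14,15,24,25,26,27,28,29,30,31): 0⊕1⊕0⊕0⊕0⊕1⊕1⊕0⊕0⊕0⊕0⊕1⊕0⊕0⊕1⊕0 = 1
s16 (pos 16,17,18,19,20,21,22,23,24,25,26,27,28,29,30,31): 0⊕0⊕1⊕1⊕0⊕0⊕0⊕0⊕0⊕0⊕0⊕1⊕0⊕0⊕1⊕0 = 0
Syndrome s16…s1 = 01111 → error at position 15.
Flip position 15: 0000011010001100011000000010010 → 0000011010001110011000000010010

0000011010001110011000000010010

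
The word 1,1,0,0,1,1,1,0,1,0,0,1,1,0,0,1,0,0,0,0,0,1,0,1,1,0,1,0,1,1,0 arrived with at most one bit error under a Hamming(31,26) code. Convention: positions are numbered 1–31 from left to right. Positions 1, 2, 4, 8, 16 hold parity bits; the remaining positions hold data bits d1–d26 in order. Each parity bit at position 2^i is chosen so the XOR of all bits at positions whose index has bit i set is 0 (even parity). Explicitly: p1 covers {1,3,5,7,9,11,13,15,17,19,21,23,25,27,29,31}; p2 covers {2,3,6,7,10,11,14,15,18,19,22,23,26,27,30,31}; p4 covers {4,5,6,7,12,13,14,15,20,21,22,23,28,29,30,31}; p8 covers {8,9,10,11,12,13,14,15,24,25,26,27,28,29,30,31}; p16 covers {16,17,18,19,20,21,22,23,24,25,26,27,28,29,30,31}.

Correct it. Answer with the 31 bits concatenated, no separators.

1100111010011000000001011010110

s1 (pos 1,3,5,7,9,11,13,15,17,19,21,23,25,27,29,31): 1⊕0⊕1⊕1⊕1⊕0⊕1⊕0⊕0⊕0⊕0⊕0⊕1⊕1⊕1⊕0 = 0
s2 (pos 2,3,6,7,10,11,14,15,18,19,22,23,26,27,30,31): 1⊕0⊕1⊕1⊕0⊕0⊕0⊕0⊕0⊕0⊕1⊕0⊕0⊕1⊕1⊕0 = 0
s4 (pos 4,5,6,7,12,13,14,15,20,21,22,23,28,29,30,31): 0⊕1⊕1⊕1⊕1⊕1⊕0⊕0⊕0⊕0⊕1⊕0⊕0⊕1⊕1⊕0 = 0
s8 (pos 8,9,10,11,12,13,14,15,24,25,26,27,28,29,30,31): 0⊕1⊕0⊕0⊕1⊕1⊕0⊕0⊕1⊕1⊕0⊕1⊕0⊕1⊕1⊕0 = 0
s16 (pos 16,17,18,19,20,21,22,23,24,25,26,27,28,29,30,31): 1⊕0⊕0⊕0⊕0⊕0⊕1⊕0⊕1⊕1⊕0⊕1⊕0⊕1⊕1⊕0 = 1
Syndrome s16…s1 = 10000 → error at position 16.
Flip position 16: 1100111010011001000001011010110 → 1100111010011000000001011010110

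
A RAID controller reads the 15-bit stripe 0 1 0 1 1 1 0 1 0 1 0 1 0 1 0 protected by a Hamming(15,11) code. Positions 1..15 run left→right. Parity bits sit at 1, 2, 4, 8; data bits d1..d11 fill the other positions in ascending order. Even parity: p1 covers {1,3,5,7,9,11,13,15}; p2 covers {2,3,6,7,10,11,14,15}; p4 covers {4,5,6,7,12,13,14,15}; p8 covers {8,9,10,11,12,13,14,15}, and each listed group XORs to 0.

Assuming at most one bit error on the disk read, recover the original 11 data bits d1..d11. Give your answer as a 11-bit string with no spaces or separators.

s1 (pos 1,3,5,7,9,11,13,15): 0⊕0⊕1⊕0⊕0⊕0⊕0⊕0 = 1
s2 (pos 2,3,6,7,10,11,14,15): 1⊕0⊕1⊕0⊕1⊕0⊕1⊕0 = 0
s4 (pos 4,5,6,7,12,13,14,15): 1⊕1⊕1⊕0⊕1⊕0⊕1⊕0 = 1
s8 (pos 8,9,10,11,12,13,14,15): 1⊕0⊕1⊕0⊕1⊕0⊕1⊕0 = 0
Syndrome s8…s1 = 0101 → error at position 5.
Flip position 5: 010111010101010 → 010101010101010
Read data bits from positions 3,5,6,7,9,10,11,12,13,14,15: 00100101010

00100101010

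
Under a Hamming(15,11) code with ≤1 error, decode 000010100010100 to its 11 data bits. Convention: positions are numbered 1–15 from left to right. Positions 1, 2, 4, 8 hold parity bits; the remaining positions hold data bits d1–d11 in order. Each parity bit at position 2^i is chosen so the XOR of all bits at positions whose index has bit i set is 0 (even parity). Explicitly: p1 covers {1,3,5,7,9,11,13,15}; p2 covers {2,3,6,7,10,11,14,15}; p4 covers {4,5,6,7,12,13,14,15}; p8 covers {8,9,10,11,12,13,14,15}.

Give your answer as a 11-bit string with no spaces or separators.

01010010100

s1 (pos 1,3,5,7,9,11,13,15): 0⊕0⊕1⊕1⊕0⊕1⊕1⊕0 = 0
s2 (pos 2,3,6,7,10,11,14,15): 0⊕0⊕0⊕1⊕0⊕1⊕0⊕0 = 0
s4 (pos 4,5,6,7,12,13,14,15): 0⊕1⊕0⊕1⊕0⊕1⊕0⊕0 = 1
s8 (pos 8,9,10,11,12,13,14,15): 0⊕0⊕0⊕1⊕0⊕1⊕0⊕0 = 0
Syndrome s8…s1 = 0100 → error at position 4.
Flip position 4: 000010100010100 → 000110100010100
Read data bits from positions 3,5,6,7,9,10,11,12,13,14,15: 01010010100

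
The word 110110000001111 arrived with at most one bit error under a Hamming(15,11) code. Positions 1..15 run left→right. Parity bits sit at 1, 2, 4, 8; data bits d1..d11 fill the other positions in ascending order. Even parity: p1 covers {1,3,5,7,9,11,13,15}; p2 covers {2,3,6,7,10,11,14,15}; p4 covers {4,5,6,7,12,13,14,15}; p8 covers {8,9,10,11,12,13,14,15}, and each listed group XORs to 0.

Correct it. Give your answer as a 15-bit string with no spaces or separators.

100110000001111

s1 (pos 1,3,5,7,9,11,13,15): 1⊕0⊕1⊕0⊕0⊕0⊕1⊕1 = 0
s2 (pos 2,3,6,7,10,11,14,15): 1⊕0⊕0⊕0⊕0⊕0⊕1⊕1 = 1
s4 (pos 4,5,6,7,12,13,14,15): 1⊕1⊕0⊕0⊕1⊕1⊕1⊕1 = 0
s8 (pos 8,9,10,11,12,13,14,15): 0⊕0⊕0⊕0⊕1⊕1⊕1⊕1 = 0
Syndrome s8…s1 = 0010 → error at position 2.
Flip position 2: 110110000001111 → 100110000001111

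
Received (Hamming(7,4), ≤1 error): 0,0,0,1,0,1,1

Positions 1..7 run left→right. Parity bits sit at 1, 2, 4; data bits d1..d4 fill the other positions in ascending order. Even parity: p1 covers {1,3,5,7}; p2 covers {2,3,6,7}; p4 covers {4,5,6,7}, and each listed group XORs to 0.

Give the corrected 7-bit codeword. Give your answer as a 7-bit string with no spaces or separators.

s1 (pos 1,3,5,7): 0⊕0⊕0⊕1 = 1
s2 (pos 2,3,6,7): 0⊕0⊕1⊕1 = 0
s4 (pos 4,5,6,7): 1⊕0⊕1⊕1 = 1
Syndrome s4…s1 = 101 → error at position 5.
Flip position 5: 0001011 → 0001111

0001111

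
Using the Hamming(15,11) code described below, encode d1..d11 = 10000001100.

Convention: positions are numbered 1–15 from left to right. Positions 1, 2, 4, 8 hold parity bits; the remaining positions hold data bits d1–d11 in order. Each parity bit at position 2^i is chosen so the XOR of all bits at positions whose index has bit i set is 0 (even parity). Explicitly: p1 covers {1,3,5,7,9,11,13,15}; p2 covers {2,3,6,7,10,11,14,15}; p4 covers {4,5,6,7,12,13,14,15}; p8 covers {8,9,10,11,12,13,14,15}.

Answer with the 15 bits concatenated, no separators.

Place data at non-parity positions: p1 p2 1 p4 0 0 0 p8 0 0 0 1 1 0 0
p1 (pos 1,3,5,7,9,11,13,15): XOR of data positions = 1⊕0⊕0⊕0⊕0⊕1⊕0 = 0
p2 (pos 2,3,6,7,10,11,14,15): XOR of data positions = 1⊕0⊕0⊕0⊕0⊕0⊕0 = 1
p4 (pos 4,5,6,7,12,13,14,15): XOR of data positions = 0⊕0⊕0⊕1⊕1⊕0⊕0 = 0
p8 (pos 8,9,10,11,12,13,14,15): XOR of data positions = 0⊕0⊕0⊕1⊕1⊕0⊕0 = 0
Codeword: 011000000001100

011000000001100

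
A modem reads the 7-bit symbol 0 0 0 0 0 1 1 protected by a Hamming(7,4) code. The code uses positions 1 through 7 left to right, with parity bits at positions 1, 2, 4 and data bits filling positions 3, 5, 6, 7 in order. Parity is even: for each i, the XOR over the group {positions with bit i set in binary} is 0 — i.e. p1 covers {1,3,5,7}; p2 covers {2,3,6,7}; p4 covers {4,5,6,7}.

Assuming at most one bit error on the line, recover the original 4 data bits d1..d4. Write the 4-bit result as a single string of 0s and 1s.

0011

s1 (pos 1,3,5,7): 0⊕0⊕0⊕1 = 1
s2 (pos 2,3,6,7): 0⊕0⊕1⊕1 = 0
s4 (pos 4,5,6,7): 0⊕0⊕1⊕1 = 0
Syndrome s4…s1 = 001 → error at position 1.
Flip position 1: 0000011 → 1000011
Read data bits from positions 3,5,6,7: 0011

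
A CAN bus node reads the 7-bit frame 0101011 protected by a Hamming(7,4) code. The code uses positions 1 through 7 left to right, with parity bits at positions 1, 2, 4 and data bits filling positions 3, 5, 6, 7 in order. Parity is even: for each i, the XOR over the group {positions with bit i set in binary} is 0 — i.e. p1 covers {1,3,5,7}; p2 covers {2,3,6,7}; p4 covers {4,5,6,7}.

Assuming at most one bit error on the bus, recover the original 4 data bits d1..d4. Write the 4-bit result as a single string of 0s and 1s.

s1 (pos 1,3,5,7): 0⊕0⊕0⊕1 = 1
s2 (pos 2,3,6,7): 1⊕0⊕1⊕1 = 1
s4 (pos 4,5,6,7): 1⊕0⊕1⊕1 = 1
Syndrome s4…s1 = 111 → error at position 7.
Flip position 7: 0101011 → 0101010
Read data bits from positions 3,5,6,7: 0010

0010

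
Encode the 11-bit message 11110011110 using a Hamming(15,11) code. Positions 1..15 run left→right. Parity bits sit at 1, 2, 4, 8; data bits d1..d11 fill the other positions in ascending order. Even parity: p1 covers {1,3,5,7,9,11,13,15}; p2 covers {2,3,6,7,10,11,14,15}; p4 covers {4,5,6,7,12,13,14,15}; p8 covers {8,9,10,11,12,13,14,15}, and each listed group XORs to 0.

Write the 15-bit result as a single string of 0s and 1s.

111011100011110

Place data at non-parity positions: p1 p2 1 p4 1 1 1 p8 0 0 1 1 1 1 0
p1 (pos 1,3,5,7,9,11,13,15): XOR of data positions = 1⊕1⊕1⊕0⊕1⊕1⊕0 = 1
p2 (pos 2,3,6,7,10,11,14,15): XOR of data positions = 1⊕1⊕1⊕0⊕1⊕1⊕0 = 1
p4 (pos 4,5,6,7,12,13,14,15): XOR of data positions = 1⊕1⊕1⊕1⊕1⊕1⊕0 = 0
p8 (pos 8,9,10,11,12,13,14,15): XOR of data positions = 0⊕0⊕1⊕1⊕1⊕1⊕0 = 0
Codeword: 111011100011110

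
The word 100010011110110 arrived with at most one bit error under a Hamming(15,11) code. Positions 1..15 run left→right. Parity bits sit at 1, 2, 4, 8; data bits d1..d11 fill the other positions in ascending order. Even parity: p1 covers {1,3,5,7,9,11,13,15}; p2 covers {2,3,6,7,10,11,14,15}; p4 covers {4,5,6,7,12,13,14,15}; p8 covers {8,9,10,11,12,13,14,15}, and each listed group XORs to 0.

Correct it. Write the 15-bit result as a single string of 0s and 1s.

100010111110110

s1 (pos 1,3,5,7,9,11,13,15): 1⊕0⊕1⊕0⊕1⊕1⊕1⊕0 = 1
s2 (pos 2,3,6,7,10,11,14,15): 0⊕0⊕0⊕0⊕1⊕1⊕1⊕0 = 1
s4 (pos 4,5,6,7,12,13,14,15): 0⊕1⊕0⊕0⊕0⊕1⊕1⊕0 = 1
s8 (pos 8,9,10,11,12,13,14,15): 1⊕1⊕1⊕1⊕0⊕1⊕1⊕0 = 0
Syndrome s8…s1 = 0111 → error at position 7.
Flip position 7: 100010011110110 → 100010111110110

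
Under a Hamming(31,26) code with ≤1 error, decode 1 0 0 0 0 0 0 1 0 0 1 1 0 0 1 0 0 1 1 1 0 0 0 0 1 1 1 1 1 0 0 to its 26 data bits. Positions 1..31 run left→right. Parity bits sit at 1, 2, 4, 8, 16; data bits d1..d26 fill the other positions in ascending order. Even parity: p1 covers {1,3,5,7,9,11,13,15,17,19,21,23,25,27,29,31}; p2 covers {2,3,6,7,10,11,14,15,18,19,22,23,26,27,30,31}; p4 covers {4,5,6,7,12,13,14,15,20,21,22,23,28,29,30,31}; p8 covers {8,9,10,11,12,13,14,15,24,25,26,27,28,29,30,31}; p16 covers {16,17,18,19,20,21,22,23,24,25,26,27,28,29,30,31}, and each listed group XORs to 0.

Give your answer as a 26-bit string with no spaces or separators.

00000011101011100001111100

s1 (pos 1,3,5,7,9,11,13,15,17,19,21,23,25,27,29,31): 1⊕0⊕0⊕0⊕0⊕1⊕0⊕1⊕0⊕1⊕0⊕0⊕1⊕1⊕1⊕0 = 1
s2 (pos 2,3,6,7,10,11,14,15,18,19,22,23,26,27,30,31): 0⊕0⊕0⊕0⊕0⊕1⊕0⊕1⊕1⊕1⊕0⊕0⊕1⊕1⊕0⊕0 = 0
s4 (pos 4,5,6,7,12,13,14,15,20,21,22,23,28,29,30,31): 0⊕0⊕0⊕0⊕1⊕0⊕0⊕1⊕1⊕0⊕0⊕0⊕1⊕1⊕0⊕0 = 1
s8 (pos 8,9,10,11,12,13,14,15,24,25,26,27,28,29,30,31): 1⊕0⊕0⊕1⊕1⊕0⊕0⊕1⊕0⊕1⊕1⊕1⊕1⊕1⊕0⊕0 = 1
s16 (pos 16,17,18,19,20,21,22,23,24,25,26,27,28,29,30,31): 0⊕0⊕1⊕1⊕1⊕0⊕0⊕0⊕0⊕1⊕1⊕1⊕1⊕1⊕0⊕0 = 0
Syndrome s16…s1 = 01101 → error at position 13.
Flip position 13: 1000000100110010011100001111100 → 1000000100111010011100001111100
Read data bits from positions 3,5,6,7,9,10,11,12,13,14,15,17,18,19,20,21,22,23,24,25,26,27,28,29,30,31: 00000011101011100001111100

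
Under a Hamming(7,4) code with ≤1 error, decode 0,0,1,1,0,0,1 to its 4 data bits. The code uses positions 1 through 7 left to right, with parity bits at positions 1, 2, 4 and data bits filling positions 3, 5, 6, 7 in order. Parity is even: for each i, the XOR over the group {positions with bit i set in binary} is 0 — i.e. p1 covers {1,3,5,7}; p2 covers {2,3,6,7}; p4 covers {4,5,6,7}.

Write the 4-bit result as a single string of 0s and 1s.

1001

s1 (pos 1,3,5,7): 0⊕1⊕0⊕1 = 0
s2 (pos 2,3,6,7): 0⊕1⊕0⊕1 = 0
s4 (pos 4,5,6,7): 1⊕0⊕0⊕1 = 0
Syndrome s4…s1 = 000 → no error.
Read data bits from positions 3,5,6,7: 1001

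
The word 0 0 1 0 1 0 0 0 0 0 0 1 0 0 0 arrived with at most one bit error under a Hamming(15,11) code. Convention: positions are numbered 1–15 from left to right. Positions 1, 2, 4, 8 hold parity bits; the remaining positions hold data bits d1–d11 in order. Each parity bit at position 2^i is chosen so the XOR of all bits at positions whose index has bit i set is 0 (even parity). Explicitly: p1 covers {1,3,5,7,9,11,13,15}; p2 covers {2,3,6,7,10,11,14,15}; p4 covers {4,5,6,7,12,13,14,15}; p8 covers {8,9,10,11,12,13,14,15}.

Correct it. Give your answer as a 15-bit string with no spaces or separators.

s1 (pos 1,3,5,7,9,11,13,15): 0⊕1⊕1⊕0⊕0⊕0⊕0⊕0 = 0
s2 (pos 2,3,6,7,10,11,14,15): 0⊕1⊕0⊕0⊕0⊕0⊕0⊕0 = 1
s4 (pos 4,5,6,7,12,13,14,15): 0⊕1⊕0⊕0⊕1⊕0⊕0⊕0 = 0
s8 (pos 8,9,10,11,12,13,14,15): 0⊕0⊕0⊕0⊕1⊕0⊕0⊕0 = 1
Syndrome s8…s1 = 1010 → error at position 10.
Flip position 10: 001010000001000 → 001010000101000

001010000101000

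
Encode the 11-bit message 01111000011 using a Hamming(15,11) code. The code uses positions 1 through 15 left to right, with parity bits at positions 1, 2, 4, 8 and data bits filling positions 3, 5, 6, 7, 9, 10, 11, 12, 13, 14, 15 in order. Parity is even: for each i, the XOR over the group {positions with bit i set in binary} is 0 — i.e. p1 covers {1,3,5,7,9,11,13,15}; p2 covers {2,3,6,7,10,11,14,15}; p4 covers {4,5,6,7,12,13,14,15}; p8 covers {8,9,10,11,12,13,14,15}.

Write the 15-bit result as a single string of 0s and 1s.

Place data at non-parity positions: p1 p2 0 p4 1 1 1 p8 1 0 0 0 0 1 1
p1 (pos 1,3,5,7,9,11,13,15): XOR of data positions = 0⊕1⊕1⊕1⊕0⊕0⊕1 = 0
p2 (pos 2,3,6,7,10,11,14,15): XOR of data positions = 0⊕1⊕1⊕0⊕0⊕1⊕1 = 0
p4 (pos 4,5,6,7,12,13,14,15): XOR of data positions = 1⊕1⊕1⊕0⊕0⊕1⊕1 = 1
p8 (pos 8,9,10,11,12,13,14,15): XOR of data positions = 1⊕0⊕0⊕0⊕0⊕1⊕1 = 1
Codeword: 000111111000011

000111111000011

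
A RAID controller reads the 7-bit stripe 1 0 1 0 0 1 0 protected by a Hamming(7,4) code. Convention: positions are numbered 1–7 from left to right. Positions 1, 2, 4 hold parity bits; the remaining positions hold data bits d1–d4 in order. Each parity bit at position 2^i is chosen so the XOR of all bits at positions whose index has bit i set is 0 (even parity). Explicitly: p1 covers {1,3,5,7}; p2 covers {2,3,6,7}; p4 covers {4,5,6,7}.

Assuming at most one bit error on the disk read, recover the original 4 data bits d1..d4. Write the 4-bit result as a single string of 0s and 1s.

s1 (pos 1,3,5,7): 1⊕1⊕0⊕0 = 0
s2 (pos 2,3,6,7): 0⊕1⊕1⊕0 = 0
s4 (pos 4,5,6,7): 0⊕0⊕1⊕0 = 1
Syndrome s4…s1 = 100 → error at position 4.
Flip position 4: 1010010 → 1011010
Read data bits from positions 3,5,6,7: 1010

1010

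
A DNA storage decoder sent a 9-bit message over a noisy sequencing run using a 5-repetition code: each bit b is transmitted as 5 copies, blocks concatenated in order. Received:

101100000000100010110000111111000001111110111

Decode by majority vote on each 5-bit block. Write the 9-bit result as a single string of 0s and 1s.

100101011

Block 1 (10110): 3 ones → 1
Block 2 (00000): 0 ones → 0
Block 3 (00100): 1 one → 0
Block 4 (01011): 3 ones → 1
Block 5 (00001): 1 one → 0
Block 6 (11111): 5 ones → 1
Block 7 (00000): 0 ones → 0
Block 8 (11111): 5 ones → 1
Block 9 (10111): 4 ones → 1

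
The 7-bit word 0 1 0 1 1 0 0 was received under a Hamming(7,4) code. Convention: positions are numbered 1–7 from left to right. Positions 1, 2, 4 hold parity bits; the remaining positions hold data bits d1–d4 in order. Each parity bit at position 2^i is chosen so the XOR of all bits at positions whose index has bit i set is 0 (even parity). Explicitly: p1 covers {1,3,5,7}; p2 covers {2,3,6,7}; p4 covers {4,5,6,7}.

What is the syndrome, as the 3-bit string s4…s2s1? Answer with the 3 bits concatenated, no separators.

s1 (pos 1,3,5,7): 0⊕0⊕1⊕0 = 1
s2 (pos 2,3,6,7): 1⊕0⊕0⊕0 = 1
s4 (pos 4,5,6,7): 1⊕1⊕0⊕0 = 0
Syndrome s4…s1 = 011 → error at position 3.

011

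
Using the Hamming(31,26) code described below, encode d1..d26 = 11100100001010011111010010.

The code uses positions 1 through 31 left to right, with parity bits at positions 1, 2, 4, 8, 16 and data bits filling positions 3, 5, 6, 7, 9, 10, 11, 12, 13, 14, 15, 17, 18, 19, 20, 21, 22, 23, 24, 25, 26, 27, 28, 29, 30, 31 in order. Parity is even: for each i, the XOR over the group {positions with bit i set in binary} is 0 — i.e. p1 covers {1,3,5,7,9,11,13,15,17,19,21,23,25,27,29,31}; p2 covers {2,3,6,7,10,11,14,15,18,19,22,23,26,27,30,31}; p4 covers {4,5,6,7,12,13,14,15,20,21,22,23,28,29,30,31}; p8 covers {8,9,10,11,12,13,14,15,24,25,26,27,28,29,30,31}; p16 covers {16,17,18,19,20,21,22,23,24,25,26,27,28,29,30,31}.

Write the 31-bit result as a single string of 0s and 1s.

Place data at non-parity positions: p1 p2 1 p4 1 1 0 p8 0 1 0 0 0 0 1 p16 0 1 0 0 1 1 1 1 1 0 1 0 0 1 0
p1 (pos 1,3,5,7,9,11,13,15,17,19,21,23,25,27,29,31): XOR of data positions = 1⊕1⊕0⊕0⊕0⊕0⊕1⊕0⊕0⊕1⊕1⊕1⊕1⊕0⊕0 = 1
p2 (pos 2,3,6,7,10,11,14,15,18,19,22,23,26,27,30,31): XOR of data positions = 1⊕1⊕0⊕1⊕0⊕0⊕1⊕1⊕0⊕1⊕1⊕0⊕1⊕1⊕0 = 1
p4 (pos 4,5,6,7,12,13,14,15,20,21,22,23,28,29,30,31): XOR of data positions = 1⊕1⊕0⊕0⊕0⊕0⊕1⊕0⊕1⊕1⊕1⊕0⊕0⊕1⊕0 = 1
p8 (pos 8,9,10,11,12,13,14,15,24,25,26,27,28,29,30,31): XOR of data positions = 0⊕1⊕0⊕0⊕0⊕0⊕1⊕1⊕1⊕0⊕1⊕0⊕0⊕1⊕0 = 0
p16 (pos 16,17,18,19,20,21,22,23,24,25,26,27,28,29,30,31): XOR of data positions = 0⊕1⊕0⊕0⊕1⊕1⊕1⊕1⊕1⊕0⊕1⊕0⊕0⊕1⊕0 = 0
Codeword: 1111110001000010010011111010010

1111110001000010010011111010010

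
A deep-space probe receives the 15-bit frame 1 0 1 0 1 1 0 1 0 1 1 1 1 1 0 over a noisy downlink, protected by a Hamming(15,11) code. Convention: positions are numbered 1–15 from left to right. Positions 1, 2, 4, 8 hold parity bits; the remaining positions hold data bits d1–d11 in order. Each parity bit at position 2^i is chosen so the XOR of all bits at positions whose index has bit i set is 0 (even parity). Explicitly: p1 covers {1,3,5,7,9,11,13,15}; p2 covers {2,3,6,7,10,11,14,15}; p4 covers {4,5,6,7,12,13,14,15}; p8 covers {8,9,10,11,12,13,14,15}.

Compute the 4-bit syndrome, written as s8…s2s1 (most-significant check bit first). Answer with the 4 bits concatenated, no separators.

0111

s1 (pos 1,3,5,7,9,11,13,15): 1⊕1⊕1⊕0⊕0⊕1⊕1⊕0 = 1
s2 (pos 2,3,6,7,10,11,14,15): 0⊕1⊕1⊕0⊕1⊕1⊕1⊕0 = 1
s4 (pos 4,5,6,7,12,13,14,15): 0⊕1⊕1⊕0⊕1⊕1⊕1⊕0 = 1
s8 (pos 8,9,10,11,12,13,14,15): 1⊕0⊕1⊕1⊕1⊕1⊕1⊕0 = 0
Syndrome s8…s1 = 0111 → error at position 7.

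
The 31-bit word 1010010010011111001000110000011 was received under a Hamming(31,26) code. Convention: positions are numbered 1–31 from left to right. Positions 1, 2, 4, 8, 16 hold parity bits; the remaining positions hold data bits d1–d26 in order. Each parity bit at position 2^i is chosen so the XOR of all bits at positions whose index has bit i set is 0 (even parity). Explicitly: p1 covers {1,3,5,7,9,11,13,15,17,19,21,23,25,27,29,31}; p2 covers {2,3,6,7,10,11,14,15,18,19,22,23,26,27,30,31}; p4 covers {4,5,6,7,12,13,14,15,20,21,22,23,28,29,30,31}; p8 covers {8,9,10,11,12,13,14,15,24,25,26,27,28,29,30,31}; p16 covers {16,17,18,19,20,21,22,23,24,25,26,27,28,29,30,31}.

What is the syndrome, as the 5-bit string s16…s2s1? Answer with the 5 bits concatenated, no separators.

00000

s1 (pos 1,3,5,7,9,11,13,15,17,19,21,23,25,27,29,31): 1⊕1⊕0⊕0⊕1⊕0⊕1⊕1⊕0⊕1⊕0⊕1⊕0⊕0⊕0⊕1 = 0
s2 (pos 2,3,6,7,10,11,14,15,18,19,22,23,26,27,30,31): 0⊕1⊕1⊕0⊕0⊕0⊕1⊕1⊕0⊕1⊕0⊕1⊕0⊕0⊕1⊕1 = 0
s4 (pos 4,5,6,7,12,13,14,15,20,21,22,23,28,29,30,31): 0⊕0⊕1⊕0⊕1⊕1⊕1⊕1⊕0⊕0⊕0⊕1⊕0⊕0⊕1⊕1 = 0
s8 (pos 8,9,10,11,12,13,14,15,24,25,26,27,28,29,30,31): 0⊕1⊕0⊕0⊕1⊕1⊕1⊕1⊕1⊕0⊕0⊕0⊕0⊕0⊕1⊕1 = 0
s16 (pos 16,17,18,19,20,21,22,23,24,25,26,27,28,29,30,31): 1⊕0⊕0⊕1⊕0⊕0⊕0⊕1⊕1⊕0⊕0⊕0⊕0⊕0⊕1⊕1 = 0
Syndrome s16…s1 = 00000 → no error.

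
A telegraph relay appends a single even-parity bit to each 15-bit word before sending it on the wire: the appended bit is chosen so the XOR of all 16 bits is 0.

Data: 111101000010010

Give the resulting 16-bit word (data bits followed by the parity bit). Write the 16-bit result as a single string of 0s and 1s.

XOR of the 15 data bits: 1⊕1⊕1⊕1⊕0⊕1⊕0⊕0⊕0⊕0⊕1⊕0⊕0⊕1⊕0 = 1
Parity bit = 1 (so all 16 bits XOR to 0).

1111010000100101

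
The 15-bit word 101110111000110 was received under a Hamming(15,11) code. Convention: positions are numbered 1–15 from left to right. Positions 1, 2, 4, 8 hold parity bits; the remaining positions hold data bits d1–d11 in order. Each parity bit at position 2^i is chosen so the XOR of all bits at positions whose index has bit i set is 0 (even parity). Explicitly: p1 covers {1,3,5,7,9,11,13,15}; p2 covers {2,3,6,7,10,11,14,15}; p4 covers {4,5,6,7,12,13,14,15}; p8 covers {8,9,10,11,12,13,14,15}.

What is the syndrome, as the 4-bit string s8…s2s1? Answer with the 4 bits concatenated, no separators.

s1 (pos 1,3,5,7,9,11,13,15): 1⊕1⊕1⊕1⊕1⊕0⊕1⊕0 = 0
s2 (pos 2,3,6,7,10,11,14,15): 0⊕1⊕0⊕1⊕0⊕0⊕1⊕0 = 1
s4 (pos 4,5,6,7,12,13,14,15): 1⊕1⊕0⊕1⊕0⊕1⊕1⊕0 = 1
s8 (pos 8,9,10,11,12,13,14,15): 1⊕1⊕0⊕0⊕0⊕1⊕1⊕0 = 0
Syndrome s8…s1 = 0110 → error at position 6.

0110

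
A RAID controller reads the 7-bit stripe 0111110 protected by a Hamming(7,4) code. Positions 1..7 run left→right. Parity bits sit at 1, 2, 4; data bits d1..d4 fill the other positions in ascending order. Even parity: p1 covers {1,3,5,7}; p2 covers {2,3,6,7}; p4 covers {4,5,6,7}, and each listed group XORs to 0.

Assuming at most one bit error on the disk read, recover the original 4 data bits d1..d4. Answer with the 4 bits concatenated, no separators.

s1 (pos 1,3,5,7): 0⊕1⊕1⊕0 = 0
s2 (pos 2,3,6,7): 1⊕1⊕1⊕0 = 1
s4 (pos 4,5,6,7): 1⊕1⊕1⊕0 = 1
Syndrome s4…s1 = 110 → error at position 6.
Flip position 6: 0111110 → 0111100
Read data bits from positions 3,5,6,7: 1100

1100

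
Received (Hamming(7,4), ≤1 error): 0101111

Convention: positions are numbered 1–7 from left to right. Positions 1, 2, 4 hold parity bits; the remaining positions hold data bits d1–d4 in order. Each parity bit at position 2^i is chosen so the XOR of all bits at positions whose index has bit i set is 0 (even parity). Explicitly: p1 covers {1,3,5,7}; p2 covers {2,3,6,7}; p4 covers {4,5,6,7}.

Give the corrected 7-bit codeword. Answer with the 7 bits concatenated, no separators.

s1 (pos 1,3,5,7): 0⊕0⊕1⊕1 = 0
s2 (pos 2,3,6,7): 1⊕0⊕1⊕1 = 1
s4 (pos 4,5,6,7): 1⊕1⊕1⊕1 = 0
Syndrome s4…s1 = 010 → error at position 2.
Flip position 2: 0101111 → 0001111

0001111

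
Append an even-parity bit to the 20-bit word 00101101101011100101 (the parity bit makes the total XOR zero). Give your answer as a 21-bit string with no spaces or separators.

001011011010111001011

XOR of the 20 data bits: 0⊕0⊕1⊕0⊕1⊕1⊕0⊕1⊕1⊕0⊕1⊕0⊕1⊕1⊕1⊕0⊕0⊕1⊕0⊕1 = 1
Parity bit = 1 (so all 21 bits XOR to 0).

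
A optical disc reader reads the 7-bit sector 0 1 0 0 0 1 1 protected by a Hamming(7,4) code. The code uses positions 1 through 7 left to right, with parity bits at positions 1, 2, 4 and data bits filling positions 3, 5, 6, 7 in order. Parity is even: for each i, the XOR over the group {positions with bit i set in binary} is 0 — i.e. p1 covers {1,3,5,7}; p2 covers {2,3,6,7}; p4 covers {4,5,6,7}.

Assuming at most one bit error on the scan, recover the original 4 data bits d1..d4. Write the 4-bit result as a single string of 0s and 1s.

1011

s1 (pos 1,3,5,7): 0⊕0⊕0⊕1 = 1
s2 (pos 2,3,6,7): 1⊕0⊕1⊕1 = 1
s4 (pos 4,5,6,7): 0⊕0⊕1⊕1 = 0
Syndrome s4…s1 = 011 → error at position 3.
Flip position 3: 0100011 → 0110011
Read data bits from positions 3,5,6,7: 1011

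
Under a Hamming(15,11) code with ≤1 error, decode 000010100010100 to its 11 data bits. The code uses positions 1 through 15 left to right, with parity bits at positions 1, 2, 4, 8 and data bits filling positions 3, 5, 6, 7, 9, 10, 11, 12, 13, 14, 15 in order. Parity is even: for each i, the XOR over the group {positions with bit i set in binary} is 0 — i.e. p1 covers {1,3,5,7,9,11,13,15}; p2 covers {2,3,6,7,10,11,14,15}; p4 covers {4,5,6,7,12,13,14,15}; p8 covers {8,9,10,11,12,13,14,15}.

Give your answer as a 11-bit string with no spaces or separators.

01010010100

s1 (pos 1,3,5,7,9,11,13,15): 0⊕0⊕1⊕1⊕0⊕1⊕1⊕0 = 0
s2 (pos 2,3,6,7,10,11,14,15): 0⊕0⊕0⊕1⊕0⊕1⊕0⊕0 = 0
s4 (pos 4,5,6,7,12,13,14,15): 0⊕1⊕0⊕1⊕0⊕1⊕0⊕0 = 1
s8 (pos 8,9,10,11,12,13,14,15): 0⊕0⊕0⊕1⊕0⊕1⊕0⊕0 = 0
Syndrome s8…s1 = 0100 → error at position 4.
Flip position 4: 000010100010100 → 000110100010100
Read data bits from positions 3,5,6,7,9,10,11,12,13,14,15: 01010010100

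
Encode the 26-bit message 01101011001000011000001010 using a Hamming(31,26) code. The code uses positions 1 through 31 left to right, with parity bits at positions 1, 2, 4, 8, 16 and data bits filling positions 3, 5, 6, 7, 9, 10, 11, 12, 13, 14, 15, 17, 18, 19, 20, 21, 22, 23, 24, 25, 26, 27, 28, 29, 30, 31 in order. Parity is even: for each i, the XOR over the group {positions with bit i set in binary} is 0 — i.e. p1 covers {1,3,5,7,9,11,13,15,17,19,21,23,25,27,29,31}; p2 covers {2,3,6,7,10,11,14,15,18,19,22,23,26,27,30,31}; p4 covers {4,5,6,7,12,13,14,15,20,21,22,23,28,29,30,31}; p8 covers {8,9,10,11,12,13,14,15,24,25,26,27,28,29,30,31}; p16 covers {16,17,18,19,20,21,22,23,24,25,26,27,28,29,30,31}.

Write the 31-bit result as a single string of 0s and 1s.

1100110010110010000011000001010

Place data at non-parity positions: p1 p2 0 p4 1 1 0 p8 1 0 1 1 0 0 1 p16 0 0 0 0 1 1 0 0 0 0 0 1 0 1 0
p1 (pos 1,3,5,7,9,11,13,15,17,19,21,23,25,27,29,31): XOR of data positions = 0⊕1⊕0⊕1⊕1⊕0⊕1⊕0⊕0⊕1⊕0⊕0⊕0⊕0⊕0 = 1
p2 (pos 2,3,6,7,10,11,14,15,18,19,22,23,26,27,30,31): XOR of data positions = 0⊕1⊕0⊕0⊕1⊕0⊕1⊕0⊕0⊕1⊕0⊕0⊕0⊕1⊕0 = 1
p4 (pos 4,5,6,7,12,13,14,15,20,21,22,23,28,29,30,31): XOR of data positions = 1⊕1⊕0⊕1⊕0⊕0⊕1⊕0⊕1⊕1⊕0⊕1⊕0⊕1⊕0 = 0
p8 (pos 8,9,10,11,12,13,14,15,24,25,26,27,28,29,30,31): XOR of data positions = 1⊕0⊕1⊕1⊕0⊕0⊕1⊕0⊕0⊕0⊕0⊕1⊕0⊕1⊕0 = 0
p16 (pos 16,17,18,19,20,21,22,23,24,25,26,27,28,29,30,31): XOR of data positions = 0⊕0⊕0⊕0⊕1⊕1⊕0⊕0⊕0⊕0⊕0⊕1⊕0⊕1⊕0 = 0
Codeword: 1100110010110010000011000001010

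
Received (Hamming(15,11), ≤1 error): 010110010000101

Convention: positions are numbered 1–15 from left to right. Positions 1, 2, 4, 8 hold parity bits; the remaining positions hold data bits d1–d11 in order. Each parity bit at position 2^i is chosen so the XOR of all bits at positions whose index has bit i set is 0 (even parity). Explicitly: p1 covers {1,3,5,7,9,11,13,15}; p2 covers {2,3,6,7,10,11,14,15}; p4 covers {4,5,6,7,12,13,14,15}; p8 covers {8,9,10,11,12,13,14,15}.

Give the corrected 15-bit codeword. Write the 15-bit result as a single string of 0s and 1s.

s1 (pos 1,3,5,7,9,11,13,15): 0⊕0⊕1⊕0⊕0⊕0⊕1⊕1 = 1
s2 (pos 2,3,6,7,10,11,14,15): 1⊕0⊕0⊕0⊕0⊕0⊕0⊕1 = 0
s4 (pos 4,5,6,7,12,13,14,15): 1⊕1⊕0⊕0⊕0⊕1⊕0⊕1 = 0
s8 (pos 8,9,10,11,12,13,14,15): 1⊕0⊕0⊕0⊕0⊕1⊕0⊕1 = 1
Syndrome s8…s1 = 1001 → error at position 9.
Flip position 9: 010110010000101 → 010110011000101

010110011000101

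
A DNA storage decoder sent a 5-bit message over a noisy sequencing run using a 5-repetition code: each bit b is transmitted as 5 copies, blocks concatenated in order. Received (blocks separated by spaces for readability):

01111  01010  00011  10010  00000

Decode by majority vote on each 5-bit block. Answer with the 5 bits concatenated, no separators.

Block 1 (01111): 4 ones → 1
Block 2 (01010): 2 ones → 0
Block 3 (00011): 2 ones → 0
Block 4 (10010): 2 ones → 0
Block 5 (00000): 0 ones → 0

10000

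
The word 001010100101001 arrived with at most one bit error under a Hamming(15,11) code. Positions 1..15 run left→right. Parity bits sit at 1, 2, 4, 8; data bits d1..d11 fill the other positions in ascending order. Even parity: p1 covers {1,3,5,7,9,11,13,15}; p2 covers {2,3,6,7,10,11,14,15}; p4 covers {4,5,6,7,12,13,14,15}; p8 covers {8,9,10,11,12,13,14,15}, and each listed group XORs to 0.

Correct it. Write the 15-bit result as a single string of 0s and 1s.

s1 (pos 1,3,5,7,9,11,13,15): 0⊕1⊕1⊕1⊕0⊕0⊕0⊕1 = 0
s2 (pos 2,3,6,7,10,11,14,15): 0⊕1⊕0⊕1⊕1⊕0⊕0⊕1 = 0
s4 (pos 4,5,6,7,12,13,14,15): 0⊕1⊕0⊕1⊕1⊕0⊕0⊕1 = 0
s8 (pos 8,9,10,11,12,13,14,15): 0⊕0⊕1⊕0⊕1⊕0⊕0⊕1 = 1
Syndrome s8…s1 = 1000 → error at position 8.
Flip position 8: 001010100101001 → 001010110101001

001010110101001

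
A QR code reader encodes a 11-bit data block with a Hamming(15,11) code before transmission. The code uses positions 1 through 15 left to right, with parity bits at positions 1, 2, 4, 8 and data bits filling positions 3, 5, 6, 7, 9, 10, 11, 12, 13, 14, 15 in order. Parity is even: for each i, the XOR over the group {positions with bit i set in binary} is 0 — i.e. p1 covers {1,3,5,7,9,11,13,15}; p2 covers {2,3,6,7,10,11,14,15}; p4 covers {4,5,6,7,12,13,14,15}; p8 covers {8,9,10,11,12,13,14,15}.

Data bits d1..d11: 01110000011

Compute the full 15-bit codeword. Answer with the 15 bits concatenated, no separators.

100111100000011

Place data at non-parity positions: p1 p2 0 p4 1 1 1 p8 0 0 0 0 0 1 1
p1 (pos 1,3,5,7,9,11,13,15): XOR of data positions = 0⊕1⊕1⊕0⊕0⊕0⊕1 = 1
p2 (pos 2,3,6,7,10,11,14,15): XOR of data positions = 0⊕1⊕1⊕0⊕0⊕1⊕1 = 0
p4 (pos 4,5,6,7,12,13,14,15): XOR of data positions = 1⊕1⊕1⊕0⊕0⊕1⊕1 = 1
p8 (pos 8,9,10,11,12,13,14,15): XOR of data positions = 0⊕0⊕0⊕0⊕0⊕1⊕1 = 0
Codeword: 100111100000011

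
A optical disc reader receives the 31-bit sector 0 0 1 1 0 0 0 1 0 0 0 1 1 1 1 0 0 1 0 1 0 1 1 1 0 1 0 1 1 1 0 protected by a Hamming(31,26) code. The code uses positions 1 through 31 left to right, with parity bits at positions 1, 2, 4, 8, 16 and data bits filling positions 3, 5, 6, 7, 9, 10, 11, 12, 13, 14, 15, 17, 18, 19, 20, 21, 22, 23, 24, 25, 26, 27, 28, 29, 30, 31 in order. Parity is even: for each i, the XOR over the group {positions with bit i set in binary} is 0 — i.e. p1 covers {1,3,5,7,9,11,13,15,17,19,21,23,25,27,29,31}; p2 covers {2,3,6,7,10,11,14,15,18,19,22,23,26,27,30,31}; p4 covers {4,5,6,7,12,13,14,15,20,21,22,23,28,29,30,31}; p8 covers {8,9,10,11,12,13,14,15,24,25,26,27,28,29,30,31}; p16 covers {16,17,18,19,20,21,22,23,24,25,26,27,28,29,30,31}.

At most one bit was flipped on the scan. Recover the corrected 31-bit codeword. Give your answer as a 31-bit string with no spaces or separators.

s1 (pos 1,3,5,7,9,11,13,15,17,19,21,23,25,27,29,31): 0⊕1⊕0⊕0⊕0⊕0⊕1⊕1⊕0⊕0⊕0⊕1⊕0⊕0⊕1⊕0 = 1
s2 (pos 2,3,6,7,10,11,14,15,18,19,22,23,26,27,30,31): 0⊕1⊕0⊕0⊕0⊕0⊕1⊕1⊕1⊕0⊕1⊕1⊕1⊕0⊕1⊕0 = 0
s4 (pos 4,5,6,7,12,13,14,15,20,21,22,23,28,29,30,31): 1⊕0⊕0⊕0⊕1⊕1⊕1⊕1⊕1⊕0⊕1⊕1⊕1⊕1⊕1⊕0 = 1
s8 (pos 8,9,10,11,12,13,14,15,24,25,26,27,28,29,30,31): 1⊕0⊕0⊕0⊕1⊕1⊕1⊕1⊕1⊕0⊕1⊕0⊕1⊕1⊕1⊕0 = 0
s16 (pos 16,17,18,19,20,21,22,23,24,25,26,27,28,29,30,31): 0⊕0⊕1⊕0⊕1⊕0⊕1⊕1⊕1⊕0⊕1⊕0⊕1⊕1⊕1⊕0 = 1
Syndrome s16…s1 = 10101 → error at position 21.
Flip position 21: 0011000100011110010101110101110 → 0011000100011110010111110101110

0011000100011110010111110101110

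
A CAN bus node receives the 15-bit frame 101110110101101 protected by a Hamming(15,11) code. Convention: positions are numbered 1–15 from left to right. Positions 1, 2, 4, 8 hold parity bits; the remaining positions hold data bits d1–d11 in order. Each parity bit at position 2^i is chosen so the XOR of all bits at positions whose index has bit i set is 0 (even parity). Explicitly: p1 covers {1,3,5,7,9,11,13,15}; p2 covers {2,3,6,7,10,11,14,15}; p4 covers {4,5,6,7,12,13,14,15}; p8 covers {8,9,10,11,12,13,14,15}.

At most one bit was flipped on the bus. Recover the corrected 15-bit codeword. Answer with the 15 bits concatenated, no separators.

101110100101101

s1 (pos 1,3,5,7,9,11,13,15): 1⊕1⊕1⊕1⊕0⊕0⊕1⊕1 = 0
s2 (pos 2,3,6,7,10,11,14,15): 0⊕1⊕0⊕1⊕1⊕0⊕0⊕1 = 0
s4 (pos 4,5,6,7,12,13,14,15): 1⊕1⊕0⊕1⊕1⊕1⊕0⊕1 = 0
s8 (pos 8,9,10,11,12,13,14,15): 1⊕0⊕1⊕0⊕1⊕1⊕0⊕1 = 1
Syndrome s8…s1 = 1000 → error at position 8.
Flip position 8: 101110110101101 → 101110100101101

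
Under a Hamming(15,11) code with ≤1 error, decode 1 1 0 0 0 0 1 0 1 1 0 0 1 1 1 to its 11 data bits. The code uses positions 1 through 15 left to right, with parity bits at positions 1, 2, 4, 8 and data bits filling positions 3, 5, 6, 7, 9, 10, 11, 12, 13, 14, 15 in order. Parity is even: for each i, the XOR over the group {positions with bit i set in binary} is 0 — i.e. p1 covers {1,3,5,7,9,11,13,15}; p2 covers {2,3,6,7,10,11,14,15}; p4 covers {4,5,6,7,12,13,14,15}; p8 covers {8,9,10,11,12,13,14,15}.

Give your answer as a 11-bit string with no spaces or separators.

s1 (pos 1,3,5,7,9,11,13,15): 1⊕0⊕0⊕1⊕1⊕0⊕1⊕1 = 1
s2 (pos 2,3,6,7,10,11,14,15): 1⊕0⊕0⊕1⊕1⊕0⊕1⊕1 = 1
s4 (pos 4,5,6,7,12,13,14,15): 0⊕0⊕0⊕1⊕0⊕1⊕1⊕1 = 0
s8 (pos 8,9,10,11,12,13,14,15): 0⊕1⊕1⊕0⊕0⊕1⊕1⊕1 = 1
Syndrome s8…s1 = 1011 → error at position 11.
Flip position 11: 110000101100111 → 110000101110111
Read data bits from positions 3,5,6,7,9,10,11,12,13,14,15: 00011110111

00011110111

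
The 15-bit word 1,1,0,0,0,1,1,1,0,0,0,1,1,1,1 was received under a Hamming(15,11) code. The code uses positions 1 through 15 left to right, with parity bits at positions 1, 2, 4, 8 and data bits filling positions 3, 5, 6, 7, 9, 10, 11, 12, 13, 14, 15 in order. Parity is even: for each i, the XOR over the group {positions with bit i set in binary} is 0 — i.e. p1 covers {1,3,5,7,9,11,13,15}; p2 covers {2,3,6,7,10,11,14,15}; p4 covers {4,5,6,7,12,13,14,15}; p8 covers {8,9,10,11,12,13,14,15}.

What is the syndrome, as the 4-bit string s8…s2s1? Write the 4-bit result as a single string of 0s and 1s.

1010

s1 (pos 1,3,5,7,9,11,13,15): 1⊕0⊕0⊕1⊕0⊕0⊕1⊕1 = 0
s2 (pos 2,3,6,7,10,11,14,15): 1⊕0⊕1⊕1⊕0⊕0⊕1⊕1 = 1
s4 (pos 4,5,6,7,12,13,14,15): 0⊕0⊕1⊕1⊕1⊕1⊕1⊕1 = 0
s8 (pos 8,9,10,11,12,13,14,15): 1⊕0⊕0⊕0⊕1⊕1⊕1⊕1 = 1
Syndrome s8…s1 = 1010 → error at position 10.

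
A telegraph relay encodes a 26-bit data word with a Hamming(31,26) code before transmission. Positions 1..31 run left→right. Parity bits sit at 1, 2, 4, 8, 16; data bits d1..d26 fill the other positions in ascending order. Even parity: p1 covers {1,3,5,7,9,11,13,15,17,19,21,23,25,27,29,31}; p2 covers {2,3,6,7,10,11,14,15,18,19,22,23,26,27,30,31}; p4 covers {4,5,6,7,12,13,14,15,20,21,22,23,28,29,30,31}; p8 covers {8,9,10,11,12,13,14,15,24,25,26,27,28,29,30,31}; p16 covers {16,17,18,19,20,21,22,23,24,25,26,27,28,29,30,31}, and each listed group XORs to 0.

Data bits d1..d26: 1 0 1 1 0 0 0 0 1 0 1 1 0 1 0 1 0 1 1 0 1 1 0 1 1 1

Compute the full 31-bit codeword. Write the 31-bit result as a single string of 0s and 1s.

1011011000001010101010110110111

Place data at non-parity positions: p1 p2 1 p4 0 1 1 p8 0 0 0 0 1 0 1 p16 1 0 1 0 1 0 1 1 0 1 1 0 1 1 1
p1 (pos 1,3,5,7,9,11,13,15,17,19,21,23,25,27,29,31): XOR of data positions = 1⊕0⊕1⊕0⊕0⊕1⊕1⊕1⊕1⊕1⊕1⊕0⊕1⊕1⊕1 = 1
p2 (pos 2,3,6,7,10,11,14,15,18,19,22,23,26,27,30,31): XOR of data positions = 1⊕1⊕1⊕0⊕0⊕0⊕1⊕0⊕1⊕0⊕1⊕1⊕1⊕1⊕1 = 0
p4 (pos 4,5,6,7,12,13,14,15,20,21,22,23,28,29,30,31): XOR of data positions = 0⊕1⊕1⊕0⊕1⊕0⊕1⊕0⊕1⊕0⊕1⊕0⊕1⊕1⊕1 = 1
p8 (pos 8,9,10,11,12,13,14,15,24,25,26,27,28,29,30,31): XOR of data positions = 0⊕0⊕0⊕0⊕1⊕0⊕1⊕1⊕0⊕1⊕1⊕0⊕1⊕1⊕1 = 0
p16 (pos 16,17,18,19,20,21,22,23,24,25,26,27,28,29,30,31): XOR of data positions = 1⊕0⊕1⊕0⊕1⊕0⊕1⊕1⊕0⊕1⊕1⊕0⊕1⊕1⊕1 = 0
Codeword: 1011011000001010101010110110111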